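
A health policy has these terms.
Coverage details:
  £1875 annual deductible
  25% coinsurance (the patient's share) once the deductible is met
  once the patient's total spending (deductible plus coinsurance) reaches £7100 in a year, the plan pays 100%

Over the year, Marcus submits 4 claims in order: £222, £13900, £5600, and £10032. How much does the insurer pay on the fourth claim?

Bill 1, £222: fully absorbed by the deductible. Cost to patient: £222. OOP to date £222. Plan pays £222 − £222 = £0.
Bill 2, £13900: £1653 finishes the deductible; £12247 goes to coinsurance; patient's 25% is £3061.75. Cost to patient: £4714.75. OOP to date £4936.75. Plan pays £13900 − £4714.75 = £9185.25.
Bill 3, £5600: deductible already satisfied, so patient's share is 25% × £5600 = £1400. Patient pays £1400; OOP now £6336.75. Plan pays £5600 − £1400 = £4200.
Bill 4, £10032: deductible already satisfied, so patient's share is 25% × £10032 = £2508. Adding that to £6336.75 gives £8844.75, past the £7100 cap; patient pays only £7100 − £6336.75 = £763.25. Insurer: £10032 − £763.25 = £9268.75.

£9268.75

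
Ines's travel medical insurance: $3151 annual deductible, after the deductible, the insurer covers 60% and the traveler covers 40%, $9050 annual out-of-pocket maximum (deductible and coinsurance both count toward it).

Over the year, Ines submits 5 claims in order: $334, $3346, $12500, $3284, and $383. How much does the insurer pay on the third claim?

Claim 1 ($334): all of it applies to the deductible. Cost to traveler: $334. OOP to date $334. Insurer: $334 − $334 = $0.
Claim 2 ($3346): $2817 finishes the deductible; $529 goes to coinsurance; coinsurance $529 × 40% = $211.60. Traveler pays $3028.60; OOP now $3362.60. Plan pays $3346 − $3028.60 = $317.40.
Claim 3 ($12500): deductible met; 40% of $12500 = $5000. Traveler owes $5000 (running OOP $8362.60). Insurer: $12500 − $5000 = $7500.

$7500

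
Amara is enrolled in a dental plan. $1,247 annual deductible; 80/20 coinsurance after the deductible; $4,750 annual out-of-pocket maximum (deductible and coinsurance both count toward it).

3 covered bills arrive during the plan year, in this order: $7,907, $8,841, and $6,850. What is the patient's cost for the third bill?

Bill 1, $7,907: deductible takes $1,247, $6,660 remains; 20% of $6,660 = $1,332. Patient owes $2,579 (running OOP $2,579).
Bill 2, $8,841: 20% coinsurance on $8,841 = $1,768.20. Patient pays $1,768.20; OOP now $4,347.20.
Bill 3, $6,850: 20% coinsurance on $6,850 = $1,370. Adding that to $4,347.20 gives $5,717.20, past the $4,750 cap; patient pays only $4,750 − $4,347.20 = $402.80.

$402.80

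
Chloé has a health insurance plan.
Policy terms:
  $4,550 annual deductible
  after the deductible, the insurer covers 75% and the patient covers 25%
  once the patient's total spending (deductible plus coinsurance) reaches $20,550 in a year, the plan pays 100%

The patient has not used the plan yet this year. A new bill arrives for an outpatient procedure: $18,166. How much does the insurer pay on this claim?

$10,212

Nothing has been paid toward the $4,550 deductible, so the first $4,550 of this charge is applied there.
The remaining $13,616 (= $18,166 − $4,550) moves to coinsurance.
Patient's 25% share of $13,616 is $3,404.
So the patient owes $4,550 + $3,404 = $7,954 before any cap.
Cumulative spending $0 + $7,954 = $7,954 stays under the $20,550 maximum.
The insurer covers the remainder: $18,166 − $7,954 = $10,212.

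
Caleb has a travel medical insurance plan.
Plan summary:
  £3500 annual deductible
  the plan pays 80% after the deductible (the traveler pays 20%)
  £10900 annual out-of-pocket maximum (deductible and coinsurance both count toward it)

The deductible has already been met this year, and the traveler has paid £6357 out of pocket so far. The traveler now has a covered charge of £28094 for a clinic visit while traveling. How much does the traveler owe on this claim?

£4543

The deductible is already satisfied, so the full bill goes to coinsurance.
Traveler's 20% share of £28094 is £5618.80.
Adding £5618.80 to the £6357 already spent would give £11975.80, which exceeds the £10900 cap; the traveler pays just £10900 − £6357 = £4543.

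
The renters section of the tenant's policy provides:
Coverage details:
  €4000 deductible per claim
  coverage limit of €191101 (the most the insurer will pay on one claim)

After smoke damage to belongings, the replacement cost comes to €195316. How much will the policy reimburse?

€191101

Less the €4000 deductible: €195316 − €4000 = €191316.
Since €191316 > €191101, the payout is capped at €191101.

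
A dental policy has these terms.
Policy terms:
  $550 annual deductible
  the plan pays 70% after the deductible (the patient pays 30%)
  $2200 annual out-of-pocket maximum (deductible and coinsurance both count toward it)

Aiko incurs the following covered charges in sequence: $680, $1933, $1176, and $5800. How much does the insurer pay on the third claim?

$823.20

Claim 1 ($680): $550 finishes the deductible; $130 goes to coinsurance; 30% of $130 = $39. Cost to patient: $589. OOP to date $589. Insurer: $680 − $589 = $91.
Claim 2 ($1933): 30% coinsurance on $1933 = $579.90. Cost to patient: $579.90. OOP to date $1168.90. Insurer: $1933 − $579.90 = $1353.10.
Claim 3 ($1176): deductible already satisfied, so patient's share is 30% × $1176 = $352.80. Patient owes $352.80 (running OOP $1521.70). Insurer: $1176 − $352.80 = $823.20.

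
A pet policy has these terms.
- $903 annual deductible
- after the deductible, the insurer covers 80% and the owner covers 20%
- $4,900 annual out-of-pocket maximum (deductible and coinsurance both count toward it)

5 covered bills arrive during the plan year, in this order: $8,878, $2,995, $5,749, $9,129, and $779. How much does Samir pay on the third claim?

$1,149.80

Bill 1, $8,878: $903 to deductible, leaving $7,975; owner's 20% is $1,595. Owner owes $2,498 (running OOP $2,498).
Bill 2, $2,995: 20% coinsurance on $2,995 = $599. Owner pays $599; OOP now $3,097.
Bill 3, $5,749: deductible already satisfied, so owner's share is 20% × $5,749 = $1,149.80. Owner owes $1,149.80 (running OOP $4,246.80).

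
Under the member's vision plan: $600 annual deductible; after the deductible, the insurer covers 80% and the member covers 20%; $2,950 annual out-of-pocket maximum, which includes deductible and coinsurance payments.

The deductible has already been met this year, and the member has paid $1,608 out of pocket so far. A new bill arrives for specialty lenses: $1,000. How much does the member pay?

$200

The deductible is already satisfied, so the full bill goes to coinsurance.
Member's 20% share of $1,000 is $200.
Total out-of-pocket so far would be $1,608 + $200 = $1,808, below the $2,950 cap — no reduction.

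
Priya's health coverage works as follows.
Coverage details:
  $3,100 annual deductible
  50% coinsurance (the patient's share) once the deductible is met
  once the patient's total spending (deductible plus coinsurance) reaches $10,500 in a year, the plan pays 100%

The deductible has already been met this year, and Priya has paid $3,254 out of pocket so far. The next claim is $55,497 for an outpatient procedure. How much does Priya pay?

$7,246

With the deductible met, the entire $55,497 is subject to coinsurance.
Coinsurance: $55,497 × 50% = $27,748.50.
That would bring total out-of-pocket to $31,002.50, past the $10,500 cap. The patient is capped at $10,500 − $3,254 = $7,246 on this claim.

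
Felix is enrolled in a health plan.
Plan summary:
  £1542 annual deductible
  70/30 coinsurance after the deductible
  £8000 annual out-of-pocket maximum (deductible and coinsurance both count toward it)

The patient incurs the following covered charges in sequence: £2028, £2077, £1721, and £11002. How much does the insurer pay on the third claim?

£1204.70

Claim 1 — £2028: £1542 to deductible, leaving £486; coinsurance £486 × 30% = £145.80. Patient owes £1687.80 (running OOP £1687.80). Plan pays £2028 − £1687.80 = £340.20.
Claim 2 — £2077: deductible already satisfied, so patient's share is 30% × £2077 = £623.10. Cost to patient: £623.10. OOP to date £2310.90. Insurer: £2077 − £623.10 = £1453.90.
Claim 3 — £1721: deductible already satisfied, so patient's share is 30% × £1721 = £516.30. Cost to patient: £516.30. OOP to date £2827.20. Plan pays £1721 − £516.30 = £1204.70.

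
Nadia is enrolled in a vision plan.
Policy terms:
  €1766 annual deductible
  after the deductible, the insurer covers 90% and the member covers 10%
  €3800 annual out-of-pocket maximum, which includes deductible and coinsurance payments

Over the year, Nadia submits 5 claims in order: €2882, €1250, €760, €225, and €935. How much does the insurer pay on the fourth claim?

Claim 1 (€2882): €1766 to deductible, leaving €1116; coinsurance €1116 × 10% = €111.60. Member pays €1877.60; OOP now €1877.60. Plan pays €2882 − €1877.60 = €1004.40.
Claim 2 (€1250): deductible already satisfied, so member's share is 10% × €1250 = €125. Member owes €125 (running OOP €2002.60). Insurer: €1250 − €125 = €1125.
Claim 3 (€760): 10% coinsurance on €760 = €76. Member pays €76; OOP now €2078.60. Insurer: €760 − €76 = €684.
Claim 4 (€225): deductible already satisfied, so member's share is 10% × €225 = €22.50. Member owes €22.50 (running OOP €2101.10). Plan pays €225 − €22.50 = €202.50.

€202.50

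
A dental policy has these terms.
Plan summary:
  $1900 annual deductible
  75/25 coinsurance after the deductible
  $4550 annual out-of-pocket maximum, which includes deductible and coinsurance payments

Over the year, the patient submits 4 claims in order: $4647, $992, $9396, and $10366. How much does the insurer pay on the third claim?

$7680.75

#1 ($4647): $1900 to deductible, leaving $2747; coinsurance $2747 × 25% = $686.75. Patient owes $2586.75 (running OOP $2586.75). Plan pays $4647 − $2586.75 = $2060.25.
#2 ($992): 25% coinsurance on $992 = $248. Cost to patient: $248. OOP to date $2834.75. Insurer: $992 − $248 = $744.
#3 ($9396): deductible met; 25% of $9396 = $2349. That would push OOP to $5183.75, over the $4550 cap, so patient pays $4550 − $2834.75 = $1715.25. Plan pays $9396 − $1715.25 = $7680.75.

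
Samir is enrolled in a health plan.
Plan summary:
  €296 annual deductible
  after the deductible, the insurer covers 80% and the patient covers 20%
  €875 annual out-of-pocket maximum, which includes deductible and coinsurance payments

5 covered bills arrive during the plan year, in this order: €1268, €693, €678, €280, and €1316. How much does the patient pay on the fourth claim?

€56

#1 (€1268): deductible takes €296, €972 remains; 20% of €972 = €194.40. Patient pays €490.40; OOP now €490.40.
#2 (€693): deductible already satisfied, so patient's share is 20% × €693 = €138.60. Patient owes €138.60 (running OOP €629).
#3 (€678): deductible already satisfied, so patient's share is 20% × €678 = €135.60. Patient owes €135.60 (running OOP €764.60).
#4 (€280): deductible already satisfied, so patient's share is 20% × €280 = €56. Patient owes €56 (running OOP €820.60).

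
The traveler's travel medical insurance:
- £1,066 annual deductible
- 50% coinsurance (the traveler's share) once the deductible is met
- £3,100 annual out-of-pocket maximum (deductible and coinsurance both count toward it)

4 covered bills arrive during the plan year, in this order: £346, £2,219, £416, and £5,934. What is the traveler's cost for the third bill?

£208

Claim 1 — £346: all of it applies to the deductible. Cost to traveler: £346. OOP to date £346.
Claim 2 — £2,219: deductible takes £720, £1,499 remains; coinsurance £1,499 × 50% = £749.50. Traveler pays £1,469.50; OOP now £1,815.50.
Claim 3 — £416: deductible met; 50% of £416 = £208. Traveler pays £208; OOP now £2,023.50.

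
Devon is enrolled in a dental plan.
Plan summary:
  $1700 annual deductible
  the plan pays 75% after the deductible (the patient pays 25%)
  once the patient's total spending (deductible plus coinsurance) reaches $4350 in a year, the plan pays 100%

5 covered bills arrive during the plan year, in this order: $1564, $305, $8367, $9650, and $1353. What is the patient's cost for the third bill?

Claim 1 ($1564): fully absorbed by the deductible. Patient owes $1564 (running OOP $1564).
Claim 2 ($305): $136 to deductible, leaving $169; 25% of $169 = $42.25. Cost to patient: $178.25. OOP to date $1742.25.
Claim 3 ($8367): deductible already satisfied, so patient's share is 25% × $8367 = $2091.75. Patient owes $2091.75 (running OOP $3834).

$2091.75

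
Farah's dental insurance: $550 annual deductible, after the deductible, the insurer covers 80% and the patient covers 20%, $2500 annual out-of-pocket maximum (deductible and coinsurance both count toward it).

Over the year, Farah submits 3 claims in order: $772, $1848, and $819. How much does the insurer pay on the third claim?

$655.20

Claim 1 ($772): deductible takes $550, $222 remains; coinsurance $222 × 20% = $44.40. Cost to patient: $594.40. OOP to date $594.40. Plan pays $772 − $594.40 = $177.60.
Claim 2 ($1848): deductible already satisfied, so patient's share is 20% × $1848 = $369.60. Cost to patient: $369.60. OOP to date $964. Plan pays $1848 − $369.60 = $1478.40.
Claim 3 ($819): deductible already satisfied, so patient's share is 20% × $819 = $163.80. Patient pays $163.80; OOP now $1127.80. Insurer: $819 − $163.80 = $655.20.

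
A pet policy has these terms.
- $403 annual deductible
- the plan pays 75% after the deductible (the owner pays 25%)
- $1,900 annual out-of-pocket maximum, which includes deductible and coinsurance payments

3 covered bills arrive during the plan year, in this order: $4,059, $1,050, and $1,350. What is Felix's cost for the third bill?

Claim 1 ($4,059): deductible takes $403, $3,656 remains; coinsurance $3,656 × 25% = $914. Cost to owner: $1,317. OOP to date $1,317.
Claim 2 ($1,050): deductible met; 25% of $1,050 = $262.50. Cost to owner: $262.50. OOP to date $1,579.50.
Claim 3 ($1,350): 25% coinsurance on $1,350 = $337.50. OOP would hit $1,917 > $1,900, so the cap limits the owner to $1,900 − $1,579.50 = $320.50.

$320.50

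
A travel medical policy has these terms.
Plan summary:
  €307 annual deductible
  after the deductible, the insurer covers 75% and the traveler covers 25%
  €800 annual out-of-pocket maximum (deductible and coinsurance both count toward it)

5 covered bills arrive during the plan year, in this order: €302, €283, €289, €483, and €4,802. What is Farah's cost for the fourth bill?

Bill 1, €302: entire amount goes to the deductible. Traveler pays €302; OOP now €302.
Bill 2, €283: deductible takes €5, €278 remains; coinsurance €278 × 25% = €69.50. Cost to traveler: €74.50. OOP to date €376.50.
Bill 3, €289: deductible already satisfied, so traveler's share is 25% × €289 = €72.25. Traveler owes €72.25 (running OOP €448.75).
Bill 4, €483: deductible met; 25% of €483 = €120.75. Traveler pays €120.75; OOP now €569.50.

€120.75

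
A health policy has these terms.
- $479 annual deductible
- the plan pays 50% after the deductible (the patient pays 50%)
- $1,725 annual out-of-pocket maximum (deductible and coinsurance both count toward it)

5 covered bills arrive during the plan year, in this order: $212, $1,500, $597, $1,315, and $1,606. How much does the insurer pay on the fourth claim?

$984

Claim 1 — $212: fully absorbed by the deductible. Patient pays $212; OOP now $212. Plan pays $212 − $212 = $0.
Claim 2 — $1,500: $267 to deductible, leaving $1,233; 50% of $1,233 = $616.50. Cost to patient: $883.50. OOP to date $1,095.50. Plan pays $1,500 − $883.50 = $616.50.
Claim 3 — $597: 50% coinsurance on $597 = $298.50. Patient owes $298.50 (running OOP $1,394). Plan pays $597 − $298.50 = $298.50.
Claim 4 — $1,315: 50% coinsurance on $1,315 = $657.50. That would push OOP to $2,051.50, over the $1,725 cap, so patient pays $1,725 − $1,394 = $331. Plan pays $1,315 − $331 = $984.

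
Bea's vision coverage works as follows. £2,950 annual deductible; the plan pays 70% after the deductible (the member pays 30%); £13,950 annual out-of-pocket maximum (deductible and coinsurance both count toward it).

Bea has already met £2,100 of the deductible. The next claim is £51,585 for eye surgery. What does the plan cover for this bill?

£39,735

Deductible still to meet: £2,950 − £2,100 = £850.
After the £850 deductible portion, £51,585 − £850 = £50,735 is subject to coinsurance.
Member's 30% share of £50,735 is £15,220.50.
Member responsibility before any cap: £850 + £15,220.50 = £16,070.50.
Year-to-date out-of-pocket would reach £2,100 + £16,070.50 = £18,170.50, above the £13,950 maximum, so the member pays only £13,950 − £2,100 = £11,850.
The plan picks up £51,585 − £11,850 = £39,735.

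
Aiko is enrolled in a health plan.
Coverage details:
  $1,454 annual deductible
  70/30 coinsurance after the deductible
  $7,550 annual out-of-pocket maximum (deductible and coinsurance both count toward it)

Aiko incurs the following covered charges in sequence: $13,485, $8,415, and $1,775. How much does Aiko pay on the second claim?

$2,486.70

Bill 1, $13,485: $1,454 to deductible, leaving $12,031; 30% of $12,031 = $3,609.30. Patient pays $5,063.30; OOP now $5,063.30.
Bill 2, $8,415: 30% coinsurance on $8,415 = $2,524.50. OOP would hit $7,587.80 > $7,550, so the cap limits the patient to $7,550 − $5,063.30 = $2,486.70.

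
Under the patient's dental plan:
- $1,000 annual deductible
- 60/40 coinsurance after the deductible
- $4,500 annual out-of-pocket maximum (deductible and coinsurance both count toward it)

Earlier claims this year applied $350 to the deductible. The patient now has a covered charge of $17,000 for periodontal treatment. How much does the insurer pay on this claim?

$12,850

Remaining deductible: $1,000 − $350 = $650.
The remaining $16,350 (= $17,000 − $650) moves to coinsurance.
Coinsurance: $16,350 × 40% = $6,540.
Patient responsibility before any cap: $650 + $6,540 = $7,190.
Year-to-date out-of-pocket would reach $350 + $7,190 = $7,540, above the $4,500 maximum, so the patient pays only $4,500 − $350 = $4,150.
Insurer pays the balance: $17,000 − $4,150 = $12,850.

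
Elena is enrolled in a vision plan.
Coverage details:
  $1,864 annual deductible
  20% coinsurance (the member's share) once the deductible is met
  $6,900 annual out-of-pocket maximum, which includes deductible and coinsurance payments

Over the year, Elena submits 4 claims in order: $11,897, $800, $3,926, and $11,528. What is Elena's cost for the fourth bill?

$2,084.20

#1 ($11,897): $1,864 to deductible, leaving $10,033; member's 20% is $2,006.60. Cost to member: $3,870.60. OOP to date $3,870.60.
#2 ($800): 20% coinsurance on $800 = $160. Member pays $160; OOP now $4,030.60.
#3 ($3,926): deductible met; 20% of $3,926 = $785.20. Member pays $785.20; OOP now $4,815.80.
#4 ($11,528): deductible already satisfied, so member's share is 20% × $11,528 = $2,305.60. OOP would hit $7,121.40 > $6,900, so the cap limits the member to $6,900 − $4,815.80 = $2,084.20.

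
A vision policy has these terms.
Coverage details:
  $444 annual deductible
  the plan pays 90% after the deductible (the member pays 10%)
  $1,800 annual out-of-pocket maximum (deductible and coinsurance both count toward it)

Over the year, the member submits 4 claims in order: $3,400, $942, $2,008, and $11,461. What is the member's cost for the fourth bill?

$765.40

#1 ($3,400): deductible takes $444, $2,956 remains; 10% of $2,956 = $295.60. Cost to member: $739.60. OOP to date $739.60.
#2 ($942): deductible met; 10% of $942 = $94.20. Cost to member: $94.20. OOP to date $833.80.
#3 ($2,008): deductible met; 10% of $2,008 = $200.80. Member owes $200.80 (running OOP $1,034.60).
#4 ($11,461): deductible met; 10% of $11,461 = $1,146.10. OOP would hit $2,180.70 > $1,800, so the cap limits the member to $1,800 − $1,034.60 = $765.40.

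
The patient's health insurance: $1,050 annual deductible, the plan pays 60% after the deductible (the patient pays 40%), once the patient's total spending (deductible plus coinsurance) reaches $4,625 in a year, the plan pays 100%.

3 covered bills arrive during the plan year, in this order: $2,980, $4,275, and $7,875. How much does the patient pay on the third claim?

Claim 1 — $2,980: deductible takes $1,050, $1,930 remains; 40% of $1,930 = $772. Patient owes $1,822 (running OOP $1,822).
Claim 2 — $4,275: deductible met; 40% of $4,275 = $1,710. Cost to patient: $1,710. OOP to date $3,532.
Claim 3 — $7,875: deductible already satisfied, so patient's share is 40% × $7,875 = $3,150. OOP would hit $6,682 > $4,625, so the cap limits the patient to $4,625 − $3,532 = $1,093.

$1,093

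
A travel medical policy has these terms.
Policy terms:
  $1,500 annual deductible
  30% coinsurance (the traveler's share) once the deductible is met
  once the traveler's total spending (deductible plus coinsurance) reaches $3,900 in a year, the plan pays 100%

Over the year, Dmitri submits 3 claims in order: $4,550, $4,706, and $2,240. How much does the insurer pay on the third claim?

$2,166.80

Claim 1 ($4,550): $1,500 finishes the deductible; $3,050 goes to coinsurance; 30% of $3,050 = $915. Traveler owes $2,415 (running OOP $2,415). Plan pays $4,550 − $2,415 = $2,135.
Claim 2 ($4,706): deductible already satisfied, so traveler's share is 30% × $4,706 = $1,411.80. Cost to traveler: $1,411.80. OOP to date $3,826.80. Plan pays $4,706 − $1,411.80 = $3,294.20.
Claim 3 ($2,240): deductible met; 30% of $2,240 = $672. OOP would hit $4,498.80 > $3,900, so the cap limits the traveler to $3,900 − $3,826.80 = $73.20. Plan pays $2,240 − $73.20 = $2,166.80.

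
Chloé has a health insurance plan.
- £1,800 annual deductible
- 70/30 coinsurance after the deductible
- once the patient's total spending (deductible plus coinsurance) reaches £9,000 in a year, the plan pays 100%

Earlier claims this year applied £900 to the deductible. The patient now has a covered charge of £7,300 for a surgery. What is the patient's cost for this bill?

Deductible still to meet: £1,800 − £900 = £900.
The remaining £6,400 (= £7,300 − £900) moves to coinsurance.
Patient's 30% share of £6,400 is £1,920.
That puts the patient's cost at £900 + £1,920 = £2,820 before any cap.
Year-to-date out-of-pocket becomes £900 + £2,820 = £3,720, still under the £9,000 maximum, so no cap applies.

£2,820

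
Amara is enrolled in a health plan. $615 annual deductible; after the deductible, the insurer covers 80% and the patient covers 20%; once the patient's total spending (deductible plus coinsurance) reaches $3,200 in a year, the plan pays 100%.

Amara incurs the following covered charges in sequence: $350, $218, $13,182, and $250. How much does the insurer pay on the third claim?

Bill 1, $350: fully absorbed by the deductible. Patient pays $350; OOP now $350. Plan pays $350 − $350 = $0.
Bill 2, $218: entire amount goes to the deductible. Patient pays $218; OOP now $568. Plan pays $218 − $218 = $0.
Bill 3, $13,182: deductible takes $47, $13,135 remains; patient's 20% is $2,627. Claim cost before the cap: $47 + $2,627 = $2,674. That would push OOP to $3,242, over the $3,200 cap, so patient pays $3,200 − $568 = $2,632. Plan pays $13,182 − $2,632 = $10,550.

$10,550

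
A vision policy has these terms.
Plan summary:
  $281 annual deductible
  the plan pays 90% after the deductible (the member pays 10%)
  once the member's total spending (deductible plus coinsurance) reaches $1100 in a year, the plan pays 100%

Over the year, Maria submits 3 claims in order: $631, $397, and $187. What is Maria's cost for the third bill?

$18.70

#1 ($631): $281 to deductible, leaving $350; coinsurance $350 × 10% = $35. Cost to member: $316. OOP to date $316.
#2 ($397): 10% coinsurance on $397 = $39.70. Member owes $39.70 (running OOP $355.70).
#3 ($187): deductible met; 10% of $187 = $18.70. Cost to member: $18.70. OOP to date $374.40.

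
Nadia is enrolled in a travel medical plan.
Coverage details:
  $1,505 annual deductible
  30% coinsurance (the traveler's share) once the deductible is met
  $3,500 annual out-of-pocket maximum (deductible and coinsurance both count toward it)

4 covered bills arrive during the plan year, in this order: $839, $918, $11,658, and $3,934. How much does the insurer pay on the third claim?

Claim 1 — $839: entire amount goes to the deductible. Traveler owes $839 (running OOP $839). Insurer: $839 − $839 = $0.
Claim 2 — $918: deductible takes $666, $252 remains; coinsurance $252 × 30% = $75.60. Traveler pays $741.60; OOP now $1,580.60. Plan pays $918 − $741.60 = $176.40.
Claim 3 — $11,658: deductible already satisfied, so traveler's share is 30% × $11,658 = $3,497.40. OOP would hit $5,078 > $3,500, so the cap limits the traveler to $3,500 − $1,580.60 = $1,919.40. Insurer: $11,658 − $1,919.40 = $9,738.60.

$9,738.60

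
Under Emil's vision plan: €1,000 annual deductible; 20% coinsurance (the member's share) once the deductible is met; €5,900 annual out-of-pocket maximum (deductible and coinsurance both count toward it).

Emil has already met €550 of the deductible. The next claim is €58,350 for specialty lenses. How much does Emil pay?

€5,350

€550 of the €1,000 deductible is already met, leaving €450.
After the €450 deductible portion, €58,350 − €450 = €57,900 is subject to coinsurance.
20% of €57,900 = €11,580 falls to the member.
Member responsibility before any cap: €450 + €11,580 = €12,030.
Year-to-date out-of-pocket would reach €550 + €12,030 = €12,580, above the €5,900 maximum, so the member pays only €5,900 − €550 = €5,350.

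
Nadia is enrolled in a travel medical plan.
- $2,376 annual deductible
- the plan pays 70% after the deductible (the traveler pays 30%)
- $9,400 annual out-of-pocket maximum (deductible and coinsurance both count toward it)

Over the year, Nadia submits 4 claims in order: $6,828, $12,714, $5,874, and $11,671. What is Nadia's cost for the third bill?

$1,762.20

#1 ($6,828): $2,376 finishes the deductible; $4,452 goes to coinsurance; coinsurance $4,452 × 30% = $1,335.60. Cost to traveler: $3,711.60. OOP to date $3,711.60.
#2 ($12,714): deductible met; 30% of $12,714 = $3,814.20. Cost to traveler: $3,814.20. OOP to date $7,525.80.
#3 ($5,874): deductible met; 30% of $5,874 = $1,762.20. Traveler pays $1,762.20; OOP now $9,288.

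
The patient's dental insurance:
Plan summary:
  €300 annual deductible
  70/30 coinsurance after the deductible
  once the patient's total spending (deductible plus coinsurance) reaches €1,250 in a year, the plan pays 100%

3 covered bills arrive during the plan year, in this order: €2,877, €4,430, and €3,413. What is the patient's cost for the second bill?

€176.90

#1 (€2,877): €300 finishes the deductible; €2,577 goes to coinsurance; 30% of €2,577 = €773.10. Cost to patient: €1,073.10. OOP to date €1,073.10.
#2 (€4,430): deductible already satisfied, so patient's share is 30% × €4,430 = €1,329. OOP would hit €2,402.10 > €1,250, so the cap limits the patient to €1,250 − €1,073.10 = €176.90.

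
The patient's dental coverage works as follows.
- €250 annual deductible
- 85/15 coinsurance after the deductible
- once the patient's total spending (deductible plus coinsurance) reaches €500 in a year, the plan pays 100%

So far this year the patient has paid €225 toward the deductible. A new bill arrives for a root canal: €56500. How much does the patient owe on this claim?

Remaining deductible: €250 − €225 = €25.
That leaves €56500 − €25 = €56475 for coinsurance.
Coinsurance: €56475 × 15% = €8471.25.
Patient responsibility before any cap: €25 + €8471.25 = €8496.25.
Adding €8496.25 to the €225 already spent would give €8721.25, which exceeds the €500 cap; the patient pays just €500 − €225 = €275.

€275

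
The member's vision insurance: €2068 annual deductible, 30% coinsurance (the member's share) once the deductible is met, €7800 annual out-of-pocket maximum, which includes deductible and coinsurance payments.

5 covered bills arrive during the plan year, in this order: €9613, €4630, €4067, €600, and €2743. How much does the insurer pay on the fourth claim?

#1 (€9613): €2068 to deductible, leaving €7545; member's 30% is €2263.50. Member pays €4331.50; OOP now €4331.50. Insurer: €9613 − €4331.50 = €5281.50.
#2 (€4630): 30% coinsurance on €4630 = €1389. Cost to member: €1389. OOP to date €5720.50. Insurer: €4630 − €1389 = €3241.
#3 (€4067): 30% coinsurance on €4067 = €1220.10. Member owes €1220.10 (running OOP €6940.60). Insurer: €4067 − €1220.10 = €2846.90.
#4 (€600): deductible already satisfied, so member's share is 30% × €600 = €180. Cost to member: €180. OOP to date €7120.60. Insurer: €600 − €180 = €420.

€420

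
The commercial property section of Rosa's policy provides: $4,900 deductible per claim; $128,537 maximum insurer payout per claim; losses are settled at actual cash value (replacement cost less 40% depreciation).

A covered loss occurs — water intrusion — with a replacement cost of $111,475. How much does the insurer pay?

$61,985

At 40% depreciation, ACV = $111,475 − $44,590 = $66,885.
After the deductible, $66,885 − $4,900 = $61,985 remains.
That's under the $128,537 cap, so the insurer reimburses the full $61,985.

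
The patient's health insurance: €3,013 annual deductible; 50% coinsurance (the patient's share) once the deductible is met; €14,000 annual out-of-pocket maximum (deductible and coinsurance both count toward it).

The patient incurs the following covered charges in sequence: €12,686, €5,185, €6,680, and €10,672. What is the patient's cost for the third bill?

Claim 1 — €12,686: €3,013 to deductible, leaving €9,673; patient's 50% is €4,836.50. Cost to patient: €7,849.50. OOP to date €7,849.50.
Claim 2 — €5,185: deductible met; 50% of €5,185 = €2,592.50. Patient owes €2,592.50 (running OOP €10,442).
Claim 3 — €6,680: deductible met; 50% of €6,680 = €3,340. Cost to patient: €3,340. OOP to date €13,782.

€3,340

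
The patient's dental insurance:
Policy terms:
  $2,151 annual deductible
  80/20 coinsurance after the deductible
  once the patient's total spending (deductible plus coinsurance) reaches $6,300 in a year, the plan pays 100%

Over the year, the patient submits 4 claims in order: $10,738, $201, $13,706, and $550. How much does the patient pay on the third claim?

Bill 1, $10,738: deductible takes $2,151, $8,587 remains; 20% of $8,587 = $1,717.40. Cost to patient: $3,868.40. OOP to date $3,868.40.
Bill 2, $201: deductible met; 20% of $201 = $40.20. Patient owes $40.20 (running OOP $3,908.60).
Bill 3, $13,706: deductible met; 20% of $13,706 = $2,741.20. That would push OOP to $6,649.80, over the $6,300 cap, so patient pays $6,300 − $3,908.60 = $2,391.40.

$2,391.40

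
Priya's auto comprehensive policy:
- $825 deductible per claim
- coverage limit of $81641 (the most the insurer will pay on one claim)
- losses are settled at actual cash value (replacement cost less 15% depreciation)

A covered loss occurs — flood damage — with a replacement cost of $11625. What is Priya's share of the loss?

Depreciate 15%: the covered value is $11625 × 0.85 = $9881.25.
Subtract the deductible: $9881.25 − $825 = $9056.25.
That's under the $81641 cap, so the insurer reimburses the full $9056.25.
The policyholder bears the rest of the original loss: $11625 − $9056.25 = $2568.75.

$2568.75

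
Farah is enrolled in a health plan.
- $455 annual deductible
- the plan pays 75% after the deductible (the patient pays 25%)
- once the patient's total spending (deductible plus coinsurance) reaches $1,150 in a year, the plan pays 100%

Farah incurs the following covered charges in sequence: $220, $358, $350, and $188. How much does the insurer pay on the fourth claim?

$141

Bill 1, $220: all of it applies to the deductible. Cost to patient: $220. OOP to date $220. Plan pays $220 − $220 = $0.
Bill 2, $358: deductible takes $235, $123 remains; 25% of $123 = $30.75. Patient owes $265.75 (running OOP $485.75). Insurer: $358 − $265.75 = $92.25.
Bill 3, $350: deductible met; 25% of $350 = $87.50. Patient owes $87.50 (running OOP $573.25). Plan pays $350 − $87.50 = $262.50.
Bill 4, $188: deductible met; 25% of $188 = $47. Cost to patient: $47. OOP to date $620.25. Insurer: $188 − $47 = $141.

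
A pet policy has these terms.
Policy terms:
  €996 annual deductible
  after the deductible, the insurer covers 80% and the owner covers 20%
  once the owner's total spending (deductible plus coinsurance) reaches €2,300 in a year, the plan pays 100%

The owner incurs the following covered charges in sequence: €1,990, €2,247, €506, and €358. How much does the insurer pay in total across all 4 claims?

€3,284

Claim 1 (€1,990): €996 to deductible, leaving €994; owner's 20% is €198.80. Owner pays €1,194.80; OOP now €1,194.80. Insurer: €1,990 − €1,194.80 = €795.20.
Claim 2 (€2,247): deductible met; 20% of €2,247 = €449.40. Owner owes €449.40 (running OOP €1,644.20). Insurer: €2,247 − €449.40 = €1,797.60.
Claim 3 (€506): deductible already satisfied, so owner's share is 20% × €506 = €101.20. Owner owes €101.20 (running OOP €1,745.40). Plan pays €506 − €101.20 = €404.80.
Claim 4 (€358): 20% coinsurance on €358 = €71.60. Owner pays €71.60; OOP now €1,817. Insurer: €358 − €71.60 = €286.40.
Insurer total = bills − owner's total = €5,101 − €1,817 = €3,284.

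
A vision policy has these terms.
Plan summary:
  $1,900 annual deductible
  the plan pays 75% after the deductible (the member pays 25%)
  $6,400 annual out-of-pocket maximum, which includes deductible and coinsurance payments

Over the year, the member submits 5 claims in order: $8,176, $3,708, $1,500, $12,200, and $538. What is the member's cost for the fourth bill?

$1,629

#1 ($8,176): deductible takes $1,900, $6,276 remains; member's 25% is $1,569. Member pays $3,469; OOP now $3,469.
#2 ($3,708): 25% coinsurance on $3,708 = $927. Member pays $927; OOP now $4,396.
#3 ($1,500): deductible met; 25% of $1,500 = $375. Cost to member: $375. OOP to date $4,771.
#4 ($12,200): 25% coinsurance on $12,200 = $3,050. Adding that to $4,771 gives $7,821, past the $6,400 cap; member pays only $6,400 − $4,771 = $1,629.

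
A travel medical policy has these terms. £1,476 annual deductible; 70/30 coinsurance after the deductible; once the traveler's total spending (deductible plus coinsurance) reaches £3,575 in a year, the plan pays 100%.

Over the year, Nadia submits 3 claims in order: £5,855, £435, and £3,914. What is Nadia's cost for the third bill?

Claim 1 — £5,855: deductible takes £1,476, £4,379 remains; coinsurance £4,379 × 30% = £1,313.70. Traveler pays £2,789.70; OOP now £2,789.70.
Claim 2 — £435: deductible met; 30% of £435 = £130.50. Traveler pays £130.50; OOP now £2,920.20.
Claim 3 — £3,914: 30% coinsurance on £3,914 = £1,174.20. Adding that to £2,920.20 gives £4,094.40, past the £3,575 cap; traveler pays only £3,575 − £2,920.20 = £654.80.

£654.80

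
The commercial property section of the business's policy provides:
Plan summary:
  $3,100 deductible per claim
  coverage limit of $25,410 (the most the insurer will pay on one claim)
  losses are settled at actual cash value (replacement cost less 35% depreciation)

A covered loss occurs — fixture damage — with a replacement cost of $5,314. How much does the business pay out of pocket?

$4,959.90

Actual cash value after 35% depreciation: $5,314 × 65% = $3,454.10.
Less the $3,100 deductible: $3,454.10 − $3,100 = $354.10.
That's under the $25,410 cap, so the insurer reimburses the full $354.10.
Out of pocket: $5,314 − $354.10 = $4,959.90.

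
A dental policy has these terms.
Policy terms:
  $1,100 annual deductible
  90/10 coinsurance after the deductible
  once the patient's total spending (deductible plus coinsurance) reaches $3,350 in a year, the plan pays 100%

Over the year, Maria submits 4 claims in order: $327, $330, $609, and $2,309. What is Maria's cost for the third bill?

$459.60

Claim 1 ($327): all of it applies to the deductible. Patient pays $327; OOP now $327.
Claim 2 ($330): fully absorbed by the deductible. Patient pays $330; OOP now $657.
Claim 3 ($609): $443 to deductible, leaving $166; 10% of $166 = $16.60. Cost to patient: $459.60. OOP to date $1,116.60.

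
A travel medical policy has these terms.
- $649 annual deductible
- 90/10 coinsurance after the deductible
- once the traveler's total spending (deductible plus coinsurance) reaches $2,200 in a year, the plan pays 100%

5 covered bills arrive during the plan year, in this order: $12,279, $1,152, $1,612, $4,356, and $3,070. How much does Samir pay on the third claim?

$161.20

Claim 1 ($12,279): $649 finishes the deductible; $11,630 goes to coinsurance; 10% of $11,630 = $1,163. Traveler pays $1,812; OOP now $1,812.
Claim 2 ($1,152): deductible met; 10% of $1,152 = $115.20. Traveler pays $115.20; OOP now $1,927.20.
Claim 3 ($1,612): deductible met; 10% of $1,612 = $161.20. Traveler owes $161.20 (running OOP $2,088.40).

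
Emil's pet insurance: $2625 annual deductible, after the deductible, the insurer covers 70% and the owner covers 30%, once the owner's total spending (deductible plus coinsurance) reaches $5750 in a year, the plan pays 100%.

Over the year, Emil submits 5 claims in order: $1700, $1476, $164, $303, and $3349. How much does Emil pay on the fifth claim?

Claim 1 ($1700): fully absorbed by the deductible. Owner owes $1700 (running OOP $1700).
Claim 2 ($1476): $925 finishes the deductible; $551 goes to coinsurance; owner's 30% is $165.30. Owner pays $1090.30; OOP now $2790.30.
Claim 3 ($164): deductible met; 30% of $164 = $49.20. Owner pays $49.20; OOP now $2839.50.
Claim 4 ($303): deductible already satisfied, so owner's share is 30% × $303 = $90.90. Owner pays $90.90; OOP now $2930.40.
Claim 5 ($3349): 30% coinsurance on $3349 = $1004.70. Cost to owner: $1004.70. OOP to date $3935.10.

$1004.70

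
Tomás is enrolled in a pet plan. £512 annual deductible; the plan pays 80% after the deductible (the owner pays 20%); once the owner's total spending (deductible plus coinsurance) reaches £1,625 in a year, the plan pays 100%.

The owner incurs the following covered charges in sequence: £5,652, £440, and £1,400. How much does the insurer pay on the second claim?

Claim 1 (£5,652): £512 to deductible, leaving £5,140; owner's 20% is £1,028. Cost to owner: £1,540. OOP to date £1,540. Insurer: £5,652 − £1,540 = £4,112.
Claim 2 (£440): deductible met; 20% of £440 = £88. OOP would hit £1,628 > £1,625, so the cap limits the owner to £1,625 − £1,540 = £85. Insurer: £440 − £85 = £355.

£355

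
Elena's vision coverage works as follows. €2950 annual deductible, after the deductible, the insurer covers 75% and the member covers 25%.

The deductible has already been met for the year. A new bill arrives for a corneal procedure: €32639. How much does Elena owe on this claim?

€8159.75

The deductible is already satisfied, so the full bill goes to coinsurance.
Coinsurance: €32639 × 25% = €8159.75.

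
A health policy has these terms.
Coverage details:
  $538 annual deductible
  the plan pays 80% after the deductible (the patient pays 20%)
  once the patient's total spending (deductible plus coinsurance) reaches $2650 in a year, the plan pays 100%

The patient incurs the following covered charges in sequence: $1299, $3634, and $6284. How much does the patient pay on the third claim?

Claim 1 ($1299): $538 to deductible, leaving $761; 20% of $761 = $152.20. Patient owes $690.20 (running OOP $690.20).
Claim 2 ($3634): 20% coinsurance on $3634 = $726.80. Cost to patient: $726.80. OOP to date $1417.
Claim 3 ($6284): 20% coinsurance on $6284 = $1256.80. That would push OOP to $2673.80, over the $2650 cap, so patient pays $2650 − $1417 = $1233.

$1233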